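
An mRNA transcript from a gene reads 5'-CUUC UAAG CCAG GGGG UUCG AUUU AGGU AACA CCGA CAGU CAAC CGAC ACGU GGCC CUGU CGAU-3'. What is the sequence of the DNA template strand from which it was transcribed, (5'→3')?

Replace U with T to get the coding DNA strand: CTTCTAAGCCAGGGGGTTCGATTTAGGTAACACCGACAGTCAACCGACACGTGGCCCTGTCGAT. The template strand is its reverse complement (complement GAAGATTCGGTCCCCCAAGCTAAATCCATTGTGGCTGTCAGTTGGCTGTGCACCGGGACAGCTA, then reverse).

5'-ATCGACAGGGCCACGTGTCGGTTGACTGTCGGTGTTACCTAAATCGAACCCCCTGGCTTAGAAG-3'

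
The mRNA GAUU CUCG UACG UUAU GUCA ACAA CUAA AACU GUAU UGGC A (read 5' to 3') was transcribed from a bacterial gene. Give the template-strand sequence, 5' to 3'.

Replace U with T to get the coding DNA strand: GATTCTCGTACGTTATGTCAACAACTAAAACTGTATTGGCA. The template strand is its reverse complement (complement CTAAGAGCATGCAATACAGTTGTTGATTTTGACATAACCGT, then reverse).

5'-TGCCAATACAGTTTTAGTTGTTGACATAACGTACGAGAATC-3'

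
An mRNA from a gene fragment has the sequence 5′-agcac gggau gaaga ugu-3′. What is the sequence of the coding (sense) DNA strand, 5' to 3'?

The coding DNA strand has the same 5'→3' sequence as the mRNA with U replaced by T.

5'-AGCACGGGATGAAGATGT-3'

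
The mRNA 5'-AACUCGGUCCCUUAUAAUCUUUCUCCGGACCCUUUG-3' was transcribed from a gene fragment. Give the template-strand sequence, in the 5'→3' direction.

Replace U with T to get the coding DNA strand: AACTCGGTCCCTTATAATCTTTCTCCGGACCCTTTG. The template strand is its reverse complement (complement TTGAGCCAGGGAATATTAGAAAGAGGCCTGGGAAAC, then reverse).

5'-CAAAGGGTCCGGAGAAAGATTATAAGGGACCGAGTT-3'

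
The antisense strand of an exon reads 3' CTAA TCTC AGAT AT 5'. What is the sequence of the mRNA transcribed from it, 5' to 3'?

Reading the template 3'→5' as shown, RNA polymerase pairs each base (A→U, T→A, G↔C) to build mRNA 5'→3' directly.

5'-GAUUAGAGUCUAUA-3'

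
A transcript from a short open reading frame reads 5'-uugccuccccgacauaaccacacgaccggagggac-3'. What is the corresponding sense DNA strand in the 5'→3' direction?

The coding DNA strand has the same 5'→3' sequence as the mRNA with U replaced by T.

5'-TTGCCTCCCCGACATAACCACACGACCGGAGGGAC-3'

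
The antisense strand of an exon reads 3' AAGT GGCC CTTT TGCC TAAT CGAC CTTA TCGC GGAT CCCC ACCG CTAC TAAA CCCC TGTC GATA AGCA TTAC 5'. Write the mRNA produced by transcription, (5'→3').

5'-UUCACCGGGAAAACGGAUUAGCUGGAAUAGCGCCUAGGGGUGGCGAUGAUUUGGGGACAGCUAUUCGUAAUG-3'

Reading the template 3'→5' as shown, RNA polymerase pairs each base (A→U, T→A, G↔C) to build mRNA 5'→3' directly.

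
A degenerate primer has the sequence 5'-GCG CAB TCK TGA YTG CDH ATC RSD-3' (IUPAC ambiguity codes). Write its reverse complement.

Standard pairs A↔T, G↔C; ambiguity codes pair R↔Y, K↔M, S↔S, B↔V, D↔H. Complement (CGCGTVAGMACTRACGHDTAGYSH), then reverse for 5'→3'.

5'-HSYGATDHGCARTCAMGAVTGCGC-3'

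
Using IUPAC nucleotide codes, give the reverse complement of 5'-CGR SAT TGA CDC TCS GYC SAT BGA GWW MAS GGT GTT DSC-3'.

Standard pairs A↔T, G↔C; ambiguity codes pair R↔Y, M↔K, W↔W, S↔S, B↔V, D↔H. Complement (GCYSTAACTGHGAGSCRGSTAVCTCWWKTSCCACAAHSG), then reverse for 5'→3'.

5'-GSHAACACCSTKWWCTCVATSGRCSGAGHGTCAATSYCG-3'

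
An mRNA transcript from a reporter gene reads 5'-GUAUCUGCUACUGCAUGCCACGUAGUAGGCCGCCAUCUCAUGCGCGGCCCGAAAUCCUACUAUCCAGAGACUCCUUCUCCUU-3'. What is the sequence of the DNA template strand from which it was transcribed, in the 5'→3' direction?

Replace U with T to get the coding DNA strand: GTATCTGCTACTGCATGCCACGTAGTAGGCCGCCATCTCATGCGCGGCCCGAAATCCTACTATCCAGAGACTCCTTCTCCTT. The template strand is its reverse complement (complement CATAGACGATGACGTACGGTGCATCATCCGGCGGTAGAGTACGCGCCGGGCTTTAGGATGATAGGTCTCTGAGGAAGAGGAA, then reverse).

5'-AAGGAGAAGGAGTCTCTGGATAGTAGGATTTCGGGCCGCGCATGAGATGGCGGCCTACTACGTGGCATGCAGTAGCAGATAC-3'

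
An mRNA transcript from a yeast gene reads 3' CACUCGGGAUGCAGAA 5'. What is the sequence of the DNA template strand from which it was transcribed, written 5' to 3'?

5′-GTGAGCCCTACGTCTT-3′

Written 5'→3' the mRNA is AAGACGUAGGGCUCAC, so the coding DNA strand is AAGACGTAGGGCTCAC. The template is its reverse complement.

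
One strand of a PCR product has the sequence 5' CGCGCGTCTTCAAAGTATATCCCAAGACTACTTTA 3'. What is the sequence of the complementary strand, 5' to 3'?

Pairing A↔T and G↔C gives GCGCGCAGAAGTTTCATATAGGGTTCTGATGAAAT, running 3'→5'. Reverse for the 5'→3' convention.

5'-TAAAGTAGTCTTGGGATATACTTTGAAGACGCGCG-3'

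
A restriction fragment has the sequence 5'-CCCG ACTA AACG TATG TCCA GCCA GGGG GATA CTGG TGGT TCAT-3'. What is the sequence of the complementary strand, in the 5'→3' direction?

5'-ATGAACCACCAGTATCCCCCTGGCTGGACATACGTTTAGTCGGG-3'

The complement of CCCGACTAAACGTATGTCCAGCCAGGGGGATACTGGTGGTTCAT is GGGCTGATTTGCATACAGGTCGGTCCCCCTATGACCACCAAGTA (A↔T, G↔C). DNA strands are antiparallel, so the complementary strand runs 3'→5'; reversing gives the 5'→3' form.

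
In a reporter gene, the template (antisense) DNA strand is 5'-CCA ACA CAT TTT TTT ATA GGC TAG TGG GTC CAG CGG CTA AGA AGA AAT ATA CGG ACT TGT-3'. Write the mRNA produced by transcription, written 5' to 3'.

5'-ACAAGUCCGUAUAUUUCUUCUUAGCCGCUGGACCCACUAGCCUAUAAAAAAAUGUGUUGG-3'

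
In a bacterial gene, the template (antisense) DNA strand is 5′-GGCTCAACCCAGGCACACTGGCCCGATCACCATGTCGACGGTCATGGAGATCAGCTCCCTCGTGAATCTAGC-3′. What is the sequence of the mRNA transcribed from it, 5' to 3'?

5'-GCUAGAUUCACGAGGGAGCUGAUCUCCAUGACCGUCGACAUGGUGAUCGGGCCAGUGUGCCUGGGUUGAGCC-3'

RNA polymerase reads the template 3'→5' and synthesizes mRNA 5'→3' by base-pairing (A→U, T→A, G↔C). The complement of the template is CCGAGTTGGGTCCGTGTGACCGGGCTAGTGGTACAGCTGCCAGTACCTCTAGTCGAGGGAGCACTTAGATCG; antiparallel, so 5'→3' the coding strand is GCTAGATTCACGAGGGAGCTGATCTCCATGACCGTCGACATGGTGATCGGGCCAGTGTGCCTGGGTTGAGCC. Replace T with U for the mRNA.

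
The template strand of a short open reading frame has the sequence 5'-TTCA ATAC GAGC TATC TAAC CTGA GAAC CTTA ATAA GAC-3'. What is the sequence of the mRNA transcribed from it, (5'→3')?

5'-GUCUUAUUAAGGUUCUCAGGUUAGAUAGCUCGUAUUGAA-3'

RNA polymerase reads the template 3'→5' and synthesizes mRNA 5'→3' by base-pairing (A→U, T→A, G↔C). The complement of the template is AAGTTATGCTCGATAGATTGGACTCTTGGAATTATTCTG; antiparallel, so 5'→3' the coding strand is GTCTTATTAAGGTTCTCAGGTTAGATAGCTCGTATTGAA. Replace T with U for the mRNA.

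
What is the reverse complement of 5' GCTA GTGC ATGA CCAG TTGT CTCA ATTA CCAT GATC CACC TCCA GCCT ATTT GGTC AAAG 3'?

Reading the sequence 3'→5' and pairing each base (A↔T, G↔C) gives the reverse complement directly.

5'-CTTTGACCAAATAGGCTGGAGGTGGATCATGGTAATTGAGACAACTGGTCATGCACTAGC-3'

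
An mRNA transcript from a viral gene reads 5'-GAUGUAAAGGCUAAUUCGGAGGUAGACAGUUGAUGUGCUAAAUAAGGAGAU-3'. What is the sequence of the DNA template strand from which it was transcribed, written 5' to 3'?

5′-ATCTCCTTATTTAGCACATCAACTGTCTACCTCCGAATTAGCCTTTACATC-3′

Replace U with T to get the coding DNA strand: GATGTAAAGGCTAATTCGGAGGTAGACAGTTGATGTGCTAAATAAGGAGAT. The template strand is its reverse complement (complement CTACATTTCCGATTAAGCCTCCATCTGTCAACTACACGATTTATTCCTCTA, then reverse).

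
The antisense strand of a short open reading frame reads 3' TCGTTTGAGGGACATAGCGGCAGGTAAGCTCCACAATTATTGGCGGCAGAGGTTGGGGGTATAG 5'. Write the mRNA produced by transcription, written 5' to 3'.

5'-AGCAAACUCCCUGUAUCGCCGUCCAUUCGAGGUGUUAAUAACCGCCGUCUCCAACCCCCAUAUC-3'

Reading the template 3'→5' as shown, RNA polymerase pairs each base (A→U, T→A, G↔C) to build mRNA 5'→3' directly.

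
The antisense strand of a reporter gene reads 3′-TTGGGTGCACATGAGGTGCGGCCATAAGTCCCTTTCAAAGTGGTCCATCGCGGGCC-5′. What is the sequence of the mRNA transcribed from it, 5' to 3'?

Reading the template 3'→5' as shown, RNA polymerase pairs each base (A→U, T→A, G↔C) to build mRNA 5'→3' directly.

5'-AACCCACGUGUACUCCACGCCGGUAUUCAGGGAAAGUUUCACCAGGUAGCGCCCGG-3'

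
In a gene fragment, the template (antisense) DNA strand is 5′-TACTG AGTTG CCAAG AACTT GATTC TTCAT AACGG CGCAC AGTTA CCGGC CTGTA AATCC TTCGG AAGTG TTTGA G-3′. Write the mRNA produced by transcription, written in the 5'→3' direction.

5'-CUCAAACACUUCCGAAGGAUUUACAGGCCGGUAACUGUGCGCCGUUAUGAAGAAUCAAGUUCUUGGCAACUCAGUA-3'

The mRNA has the sequence of the coding strand (reverse complement of the template) with T→U. Reverse complement of TACTGAGTTGCCAAGAACTTGATTCTTCATAACGGCGCACAGTTACCGGCCTGTAAATCCTTCGGAAGTGTTTGAG is CTCAAACACTTCCGAAGGATTTACAGGCCGGTAACTGTGCGCCGTTATGAAGAATCAAGTTCTTGGCAACTCAGTA; then T→U.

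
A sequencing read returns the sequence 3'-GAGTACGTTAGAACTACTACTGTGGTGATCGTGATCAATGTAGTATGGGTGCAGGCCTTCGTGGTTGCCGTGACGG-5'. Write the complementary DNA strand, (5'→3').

5′-CTCATGCAATCTTGATGATGACACCACTAGCACTAGTTACATCATACCCACGTCCGGAAGCACCAACGGCACTGCC-3′

The strand is given 3'→5', so its complement runs 5'→3' in the same left-to-right order: pair each base A↔T, G↔C.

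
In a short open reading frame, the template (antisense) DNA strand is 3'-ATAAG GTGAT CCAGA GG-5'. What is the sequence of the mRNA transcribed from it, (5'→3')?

5′-UAUUCCACUAGGUCUCC-3′

Reading the template 3'→5' as shown, RNA polymerase pairs each base (A→U, T→A, G↔C) to build mRNA 5'→3' directly.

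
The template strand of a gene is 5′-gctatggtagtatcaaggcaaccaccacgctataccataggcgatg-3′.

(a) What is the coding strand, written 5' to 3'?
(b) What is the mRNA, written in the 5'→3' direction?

(a) 5'-CATCGCCTATGGTATAGCGTGGTGGTTGCCTTGATACTACCATAGC-3'
(b) 5'-CAUCGCCUAUGGUAUAGCGUGGUGGUUGCCUUGAUACUACCAUAGC-3'

(a) The coding strand is the reverse complement of the template: complement CGATACCATCATAGTTCCGTTGGTGGTGCGATATGGTATCCGCTAC, then reverse.
(b) mRNA has the coding-strand sequence with T→U.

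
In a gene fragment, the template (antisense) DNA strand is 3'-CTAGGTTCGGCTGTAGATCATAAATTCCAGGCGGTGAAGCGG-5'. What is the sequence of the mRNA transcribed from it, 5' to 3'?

5'-GAUCCAAGCCGACAUCUAGUAUUUAAGGUCCGCCACUUCGCC-3'

Reading the template 3'→5' as shown, RNA polymerase pairs each base (A→U, T→A, G↔C) to build mRNA 5'→3' directly.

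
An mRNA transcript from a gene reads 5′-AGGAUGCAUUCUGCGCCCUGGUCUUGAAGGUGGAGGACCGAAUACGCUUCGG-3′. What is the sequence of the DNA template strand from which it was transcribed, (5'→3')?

5'-CCGAAGCGTATTCGGTCCTCCACCTTCAAGACCAGGGCGCAGAATGCATCCT-3'

Replace U with T to get the coding DNA strand: AGGATGCATTCTGCGCCCTGGTCTTGAAGGTGGAGGACCGAATACGCTTCGG. The template strand is its reverse complement (complement TCCTACGTAAGACGCGGGACCAGAACTTCCACCTCCTGGCTTATGCGAAGCC, then reverse).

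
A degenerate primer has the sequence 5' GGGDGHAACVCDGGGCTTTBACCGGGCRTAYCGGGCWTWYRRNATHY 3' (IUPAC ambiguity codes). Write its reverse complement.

5'-RDATNYYRWAWGCCCGRTAYGCCCGGTVAAAGCCCHGBGTTDCHCCC-3'

Standard pairs A↔T, G↔C; ambiguity codes pair R↔Y, W↔W, B↔V, D↔H, N↔N. Complement (CCCHCDTTGBGHCCCGAAAVTGGCCCGYATRGCCCGWAWRYYNTADR), then reverse for 5'→3'.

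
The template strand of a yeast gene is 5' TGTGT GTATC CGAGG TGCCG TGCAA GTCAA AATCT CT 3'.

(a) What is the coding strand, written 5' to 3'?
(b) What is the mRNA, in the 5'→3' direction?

(a) 5'-AGAGATTTTGACTTGCACGGCACCTCGGATACACACA-3'
(b) 5'-AGAGAUUUUGACUUGCACGGCACCUCGGAUACACACA-3'

(a) The coding strand is the reverse complement of the template: complement ACACACATAGGCTCCACGGCACGTTCAGTTTTAGAGA, then reverse.
(b) mRNA has the coding-strand sequence with T→U.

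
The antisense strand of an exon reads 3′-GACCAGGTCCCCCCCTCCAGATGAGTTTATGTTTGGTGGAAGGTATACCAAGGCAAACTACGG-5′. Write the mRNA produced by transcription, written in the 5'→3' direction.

5'-CUGGUCCAGGGGGGGAGGUCUACUCAAAUACAAACCACCUUCCAUAUGGUUCCGUUUGAUGCC-3'

Reading the template 3'→5' as shown, RNA polymerase pairs each base (A→U, T→A, G↔C) to build mRNA 5'→3' directly.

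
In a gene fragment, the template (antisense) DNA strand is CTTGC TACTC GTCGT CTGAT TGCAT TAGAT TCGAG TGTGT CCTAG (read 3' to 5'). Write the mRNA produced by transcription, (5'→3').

5'-GAACGAUGAGCAGCAGACUAACGUAAUCUAAGCUCACACAGGAUC-3'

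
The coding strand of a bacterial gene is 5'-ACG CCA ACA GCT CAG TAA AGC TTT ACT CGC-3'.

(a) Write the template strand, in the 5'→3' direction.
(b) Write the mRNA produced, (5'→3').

(a) 5'-GCGAGTAAAGCTTTACTGAGCTGTTGGCGT-3'
(b) 5'-ACGCCAACAGCUCAGUAAAGCUUUACUCGC-3'

(a) The template strand is the reverse complement of the coding strand: complement TGCGGTTGTCGAGTCATTTCGAAATGAGCG, then reverse.
(b) mRNA matches the coding strand with T→U.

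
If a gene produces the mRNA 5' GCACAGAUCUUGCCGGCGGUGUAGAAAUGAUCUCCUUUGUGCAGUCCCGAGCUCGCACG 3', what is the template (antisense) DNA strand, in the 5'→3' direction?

Replace U with T to get the coding DNA strand: GCACAGATCTTGCCGGCGGTGTAGAAATGATCTCCTTTGTGCAGTCCCGAGCTCGCACG. The template strand is its reverse complement (complement CGTGTCTAGAACGGCCGCCACATCTTTACTAGAGGAAACACGTCAGGGCTCGAGCGTGC, then reverse).

5'-CGTGCGAGCTCGGGACTGCACAAAGGAGATCATTTCTACACCGCCGGCAAGATCTGTGC-3'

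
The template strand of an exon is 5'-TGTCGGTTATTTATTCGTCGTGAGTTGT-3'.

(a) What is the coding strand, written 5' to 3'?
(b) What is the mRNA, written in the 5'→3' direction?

(a) 5'-ACAACTCACGACGAATAAATAACCGACA-3'
(b) 5'-ACAACUCACGACGAAUAAAUAACCGACA-3'

(a) The coding strand is the reverse complement of the template: complement ACAGCCAATAAATAAGCAGCACTCAACA, then reverse.
(b) mRNA has the coding-strand sequence with T→U.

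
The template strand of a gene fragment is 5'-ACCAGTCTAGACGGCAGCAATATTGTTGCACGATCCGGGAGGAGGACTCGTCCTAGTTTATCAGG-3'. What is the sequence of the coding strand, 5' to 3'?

5'-CCTGATAAACTAGGACGAGTCCTCCTCCCGGATCGTGCAACAATATTGCTGCCGTCTAGACTGGT-3'

The coding strand is complementary and antiparallel to the template: take the complement (A↔T, G↔C) and reverse.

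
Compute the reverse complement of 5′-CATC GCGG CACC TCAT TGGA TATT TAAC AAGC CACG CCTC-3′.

Complement each base (A↔T, G↔C): GTAGCGCCGTGGAGTAACCTATAAATTGTTCGGTGCGGAG. Then reverse.

5'-GAGGCGTGGCTTGTTAAATATCCAATGAGGTGCCGCGATG-3'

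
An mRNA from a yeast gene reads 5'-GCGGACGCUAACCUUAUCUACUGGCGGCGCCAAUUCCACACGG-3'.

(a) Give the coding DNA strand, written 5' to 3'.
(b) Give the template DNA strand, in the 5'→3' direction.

(a) 5′-GCGGACGCTAACCTTATCTACTGGCGGCGCCAATTCCACACGG-3′
(b) 5'-CCGTGTGGAATTGGCGCCGCCAGTAGATAAGGTTAGCGTCCGC-3'

(a) The coding strand matches the mRNA with U→T.
(b) The template strand is the reverse complement of the coding strand.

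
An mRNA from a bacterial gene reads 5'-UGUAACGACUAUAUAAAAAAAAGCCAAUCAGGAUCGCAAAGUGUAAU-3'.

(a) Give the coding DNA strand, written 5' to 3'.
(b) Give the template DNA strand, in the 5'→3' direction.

(a) 5′-TGTAACGACTATATAAAAAAAAGCCAATCAGGATCGCAAAGTGTAAT-3′
(b) 5'-ATTACACTTTGCGATCCTGATTGGCTTTTTTTTATATAGTCGTTACA-3'

(a) The coding strand matches the mRNA with U→T.
(b) The template strand is the reverse complement of the coding strand.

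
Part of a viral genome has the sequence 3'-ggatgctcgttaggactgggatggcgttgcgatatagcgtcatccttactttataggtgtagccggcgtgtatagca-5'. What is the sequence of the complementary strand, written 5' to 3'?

5′-CCTACGAGCAATCCTGACCCTACCGCAACGCTATATCGCAGTAGGAATGAAATATCCACATCGGCCGCACATATCGT-3′

The strand is given 3'→5', so its complement runs 5'→3' in the same left-to-right order: pair each base A↔T, G↔C.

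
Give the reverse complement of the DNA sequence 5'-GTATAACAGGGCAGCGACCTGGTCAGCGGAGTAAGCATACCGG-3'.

5′-CCGGTATGCTTACTCCGCTGACCAGGTCGCTGCCCTGTTATAC-3′

Reading the sequence 3'→5' and pairing each base (A↔T, G↔C) gives the reverse complement directly.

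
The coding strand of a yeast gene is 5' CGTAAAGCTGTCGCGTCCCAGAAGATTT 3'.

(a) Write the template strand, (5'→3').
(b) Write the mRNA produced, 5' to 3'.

(a) The template strand is the reverse complement of the coding strand: complement GCATTTCGACAGCGCAGGGTCTTCTAAA, then reverse.
(b) mRNA matches the coding strand with T→U.

(a) 5'-AAATCTTCTGGGACGCGACAGCTTTACG-3'
(b) 5'-CGUAAAGCUGUCGCGUCCCAGAAGAUUU-3'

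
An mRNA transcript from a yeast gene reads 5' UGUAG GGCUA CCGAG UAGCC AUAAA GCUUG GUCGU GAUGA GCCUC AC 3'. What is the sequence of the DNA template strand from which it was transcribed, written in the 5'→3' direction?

Replace U with T to get the coding DNA strand: TGTAGGGCTACCGAGTAGCCATAAAGCTTGGTCGTGATGAGCCTCAC. The template strand is its reverse complement (complement ACATCCCGATGGCTCATCGGTATTTCGAACCAGCACTACTCGGAGTG, then reverse).

5'-GTGAGGCTCATCACGACCAAGCTTTATGGCTACTCGGTAGCCCTACA-3'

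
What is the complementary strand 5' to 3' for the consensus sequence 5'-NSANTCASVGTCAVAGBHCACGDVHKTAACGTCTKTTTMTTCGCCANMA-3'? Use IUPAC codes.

5'-TKNTGGCGAAKAAAMAGACGTTAMDBHCGTGDVCTBTGACBSTGANTSN-3'

Standard pairs A↔T, G↔C; ambiguity codes pair M↔K, S↔S, B↔V, D↔H, N↔N. Complement (NSTNAGTSBCAGTBTCVDGTGCHBDMATTGCAGAMAAAKAAGCGGTNKT), then reverse for 5'→3'.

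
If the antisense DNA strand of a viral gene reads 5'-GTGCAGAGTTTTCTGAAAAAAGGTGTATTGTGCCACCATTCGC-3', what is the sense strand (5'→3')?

The coding strand is complementary and antiparallel to the template: take the complement (A↔T, G↔C) and reverse.

5'-GCGAATGGTGGCACAATACACCTTTTTTCAGAAAACTCTGCAC-3'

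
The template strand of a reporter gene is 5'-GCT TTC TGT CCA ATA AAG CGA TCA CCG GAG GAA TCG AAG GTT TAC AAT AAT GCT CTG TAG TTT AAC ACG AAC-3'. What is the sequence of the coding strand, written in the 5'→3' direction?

5'-GTTCGTGTTAAACTACAGAGCATTATTGTAAACCTTCGATTCCTCCGGTGATCGCTTTATTGGACAGAAAGC-3'

The coding strand is complementary and antiparallel to the template: take the complement (A↔T, G↔C) and reverse.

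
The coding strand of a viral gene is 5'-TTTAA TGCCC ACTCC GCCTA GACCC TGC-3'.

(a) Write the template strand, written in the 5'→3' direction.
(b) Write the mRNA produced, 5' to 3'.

(a) 5′-GCAGGGTCTAGGCGGAGTGGGCATTAAA-3′
(b) 5'-UUUAAUGCCCACUCCGCCUAGACCCUGC-3'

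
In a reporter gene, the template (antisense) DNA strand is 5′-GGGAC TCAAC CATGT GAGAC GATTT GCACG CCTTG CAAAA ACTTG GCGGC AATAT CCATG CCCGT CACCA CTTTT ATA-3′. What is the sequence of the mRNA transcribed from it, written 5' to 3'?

5'-UAUAAAAGUGGUGACGGGCAUGGAUAUUGCCGCCAAGUUUUUGCAAGGCGUGCAAAUCGUCUCACAUGGUUGAGUCCC-3'

RNA polymerase reads the template 3'→5' and synthesizes mRNA 5'→3' by base-pairing (A→U, T→A, G↔C). The complement of the template is CCCTGAGTTGGTACACTCTGCTAAACGTGCGGAACGTTTTTGAACCGCCGTTATAGGTACGGGCAGTGGTGAAAATAT; antiparallel, so 5'→3' the coding strand is TATAAAAGTGGTGACGGGCATGGATATTGCCGCCAAGTTTTTGCAAGGCGTGCAAATCGTCTCACATGGTTGAGTCCC. Replace T with U for the mRNA.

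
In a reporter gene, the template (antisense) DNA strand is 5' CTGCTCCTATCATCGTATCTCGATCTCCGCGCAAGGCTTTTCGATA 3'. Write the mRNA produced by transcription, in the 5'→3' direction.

5'-UAUCGAAAAGCCUUGCGCGGAGAUCGAGAUACGAUGAUAGGAGCAG-3'

The mRNA has the sequence of the coding strand (reverse complement of the template) with T→U. Reverse complement of CTGCTCCTATCATCGTATCTCGATCTCCGCGCAAGGCTTTTCGATA is TATCGAAAAGCCTTGCGCGGAGATCGAGATACGATGATAGGAGCAG; then T→U.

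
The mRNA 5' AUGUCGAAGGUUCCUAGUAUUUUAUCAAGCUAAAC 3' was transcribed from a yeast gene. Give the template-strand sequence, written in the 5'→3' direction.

5'-GTTTAGCTTGATAAAATACTAGGAACCTTCGACAT-3'

Replace U with T to get the coding DNA strand: ATGTCGAAGGTTCCTAGTATTTTATCAAGCTAAAC. The template strand is its reverse complement (complement TACAGCTTCCAAGGATCATAAAATAGTTCGATTTG, then reverse).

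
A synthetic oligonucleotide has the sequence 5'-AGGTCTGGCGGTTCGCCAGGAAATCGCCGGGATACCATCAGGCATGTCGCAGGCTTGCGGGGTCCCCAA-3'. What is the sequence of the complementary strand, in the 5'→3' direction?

5'-TTGGGGACCCCGCAAGCCTGCGACATGCCTGATGGTATCCCGGCGATTTCCTGGCGAACCGCCAGACCT-3'

Pairing A↔T and G↔C gives TCCAGACCGCCAAGCGGTCCTTTAGCGGCCCTATGGTAGTCCGTACAGCGTCCGAACGCCCCAGGGGTT, running 3'→5'. Reverse for the 5'→3' convention.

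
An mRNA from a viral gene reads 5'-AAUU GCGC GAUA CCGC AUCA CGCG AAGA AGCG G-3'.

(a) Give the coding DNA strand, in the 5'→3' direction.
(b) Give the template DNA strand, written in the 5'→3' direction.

(a) The coding strand matches the mRNA with U→T.
(b) The template strand is the reverse complement of the coding strand.

(a) 5'-AATTGCGCGATACCGCATCACGCGAAGAAGCGG-3'
(b) 5'-CCGCTTCTTCGCGTGATGCGGTATCGCGCAATT-3'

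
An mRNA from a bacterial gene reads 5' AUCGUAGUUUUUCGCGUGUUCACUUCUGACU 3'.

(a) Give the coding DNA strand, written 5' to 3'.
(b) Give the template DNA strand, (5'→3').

(a) 5'-ATCGTAGTTTTTCGCGTGTTCACTTCTGACT-3'
(b) 5'-AGTCAGAAGTGAACACGCGAAAAACTACGAT-3'

(a) The coding strand matches the mRNA with U→T.
(b) The template strand is the reverse complement of the coding strand.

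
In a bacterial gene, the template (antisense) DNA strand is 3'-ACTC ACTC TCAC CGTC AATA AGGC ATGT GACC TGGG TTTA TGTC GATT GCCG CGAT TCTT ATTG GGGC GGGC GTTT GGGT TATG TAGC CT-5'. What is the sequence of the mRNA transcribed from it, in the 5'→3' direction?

Reading the template 3'→5' as shown, RNA polymerase pairs each base (A→U, T→A, G↔C) to build mRNA 5'→3' directly.

5′-UGAGUGAGAGUGGCAGUUAUUCCGUACACUGGACCCAAAUACAGCUAACGGCGCUAAGAAUAACCCCGCCCGCAAACCCAAUACAUCGGA-3′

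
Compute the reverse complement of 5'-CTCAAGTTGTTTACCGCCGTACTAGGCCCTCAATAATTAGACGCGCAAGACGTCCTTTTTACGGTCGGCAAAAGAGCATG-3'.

Reading the sequence 3'→5' and pairing each base (A↔T, G↔C) gives the reverse complement directly.

5'-CATGCTCTTTTGCCGACCGTAAAAAGGACGTCTTGCGCGTCTAATTATTGAGGGCCTAGTACGGCGGTAAACAACTTGAG-3'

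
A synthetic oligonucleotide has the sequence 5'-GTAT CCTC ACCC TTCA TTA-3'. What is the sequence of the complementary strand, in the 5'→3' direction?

5′-TAATGAAGGGTGAGGATAC-3′

Pairing A↔T and G↔C gives CATAGGAGTGGGAAGTAAT, running 3'→5'. Reverse for the 5'→3' convention.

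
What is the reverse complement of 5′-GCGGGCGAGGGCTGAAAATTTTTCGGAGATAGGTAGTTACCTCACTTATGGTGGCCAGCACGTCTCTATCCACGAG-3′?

Complement each base (A↔T, G↔C): CGCCCGCTCCCGACTTTTAAAAAGCCTCTATCCATCAATGGAGTGAATACCACCGGTCGTGCAGAGATAGGTGCTC. Then reverse.

5'-CTCGTGGATAGAGACGTGCTGGCCACCATAAGTGAGGTAACTACCTATCTCCGAAAAATTTTCAGCCCTCGCCCGC-3'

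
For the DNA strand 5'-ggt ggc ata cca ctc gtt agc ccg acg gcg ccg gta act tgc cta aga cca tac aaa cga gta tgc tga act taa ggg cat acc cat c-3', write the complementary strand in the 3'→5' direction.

3'-CCACCGTATGGTGAGCAATCGGGCTGCCGCGGCCATTGAACGGATTCTGGTATGTTTGCTCATACGACTTGAATTCCCGTATGGGTAG-5'

Base-pairing A↔T, G↔C gives the complement. The complementary strand is antiparallel, so paired with a 5'→3' strand it runs 3'→5'.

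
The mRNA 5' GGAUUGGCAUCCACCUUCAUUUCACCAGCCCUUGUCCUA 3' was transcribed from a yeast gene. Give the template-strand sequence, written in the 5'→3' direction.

5'-TAGGACAAGGGCTGGTGAAATGAAGGTGGATGCCAATCC-3'

Replace U with T to get the coding DNA strand: GGATTGGCATCCACCTTCATTTCACCAGCCCTTGTCCTA. The template strand is its reverse complement (complement CCTAACCGTAGGTGGAAGTAAAGTGGTCGGGAACAGGAT, then reverse).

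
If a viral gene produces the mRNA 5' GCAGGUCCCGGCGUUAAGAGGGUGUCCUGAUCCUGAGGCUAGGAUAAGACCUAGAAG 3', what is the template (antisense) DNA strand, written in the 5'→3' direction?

Replace U with T to get the coding DNA strand: GCAGGTCCCGGCGTTAAGAGGGTGTCCTGATCCTGAGGCTAGGATAAGACCTAGAAG. The template strand is its reverse complement (complement CGTCCAGGGCCGCAATTCTCCCACAGGACTAGGACTCCGATCCTATTCTGGATCTTC, then reverse).

5'-CTTCTAGGTCTTATCCTAGCCTCAGGATCAGGACACCCTCTTAACGCCGGGACCTGC-3'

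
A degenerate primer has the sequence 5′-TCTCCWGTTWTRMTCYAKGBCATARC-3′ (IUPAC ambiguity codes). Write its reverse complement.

Standard pairs A↔T, G↔C; ambiguity codes pair R↔Y, M↔K, W↔W, B↔V. Complement (AGAGGWCAAWAYKAGRTMCVGTATYG), then reverse for 5'→3'.

5'-GYTATGVCMTRGAKYAWAACWGGAGA-3'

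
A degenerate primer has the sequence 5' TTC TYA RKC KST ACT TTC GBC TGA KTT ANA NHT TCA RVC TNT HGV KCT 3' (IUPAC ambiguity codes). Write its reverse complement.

5'-AGMBCDANAGBYTGAADNTNTAAMTCAGVCGAAAGTASMGMYTRAGAA-3'

Standard pairs A↔T, G↔C; ambiguity codes pair R↔Y, K↔M, S↔S, B↔V, H↔D, N↔N. Complement (AAGARTYMGMSATGAAAGCVGACTMAATNTNDAAGTYBGANADCBMGA), then reverse for 5'→3'.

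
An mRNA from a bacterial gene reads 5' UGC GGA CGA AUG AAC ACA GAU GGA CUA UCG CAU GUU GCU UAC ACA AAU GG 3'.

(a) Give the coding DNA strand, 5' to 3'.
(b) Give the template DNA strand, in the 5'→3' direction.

(a) 5'-TGCGGACGAATGAACACAGATGGACTATCGCATGTTGCTTACACAAATGG-3'
(b) 5′-CCATTTGTGTAAGCAACATGCGATAGTCCATCTGTGTTCATTCGTCCGCA-3′

(a) The coding strand matches the mRNA with U→T.
(b) The template strand is the reverse complement of the coding strand.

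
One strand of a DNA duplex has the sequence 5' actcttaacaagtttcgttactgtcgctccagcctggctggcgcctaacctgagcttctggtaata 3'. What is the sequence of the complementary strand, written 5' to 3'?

Pairing A↔T and G↔C gives TGAGAATTGTTCAAAGCAATGACAGCGAGGTCGGACCGACCGCGGATTGGACTCGAAGACCATTAT, running 3'→5'. Reverse for the 5'→3' convention.

5′-TATTACCAGAAGCTCAGGTTAGGCGCCAGCCAGGCTGGAGCGACAGTAACGAAACTTGTTAAGAGT-3′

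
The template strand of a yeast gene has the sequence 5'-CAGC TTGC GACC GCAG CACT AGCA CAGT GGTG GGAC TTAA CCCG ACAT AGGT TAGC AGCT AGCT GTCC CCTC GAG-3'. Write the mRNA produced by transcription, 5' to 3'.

5'-CUCGAGGGGACAGCUAGCUGCUAACCUAUGUCGGGUUAAGUCCCACCACUGUGCUAGUGCUGCGGUCGCAAGCUG-3'

The mRNA has the sequence of the coding strand (reverse complement of the template) with T→U. Reverse complement of CAGCTTGCGACCGCAGCACTAGCACAGTGGTGGGACTTAACCCGACATAGGTTAGCAGCTAGCTGTCCCCTCGAG is CTCGAGGGGACAGCTAGCTGCTAACCTATGTCGGGTTAAGTCCCACCACTGTGCTAGTGCTGCGGTCGCAAGCTG; then T→U.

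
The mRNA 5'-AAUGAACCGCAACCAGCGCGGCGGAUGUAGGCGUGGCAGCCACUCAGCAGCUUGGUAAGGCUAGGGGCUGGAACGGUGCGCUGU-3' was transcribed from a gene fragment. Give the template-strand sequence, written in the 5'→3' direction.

Replace U with T to get the coding DNA strand: AATGAACCGCAACCAGCGCGGCGGATGTAGGCGTGGCAGCCACTCAGCAGCTTGGTAAGGCTAGGGGCTGGAACGGTGCGCTGT. The template strand is its reverse complement (complement TTACTTGGCGTTGGTCGCGCCGCCTACATCCGCACCGTCGGTGAGTCGTCGAACCATTCCGATCCCCGACCTTGCCACGCGACA, then reverse).

5'-ACAGCGCACCGTTCCAGCCCCTAGCCTTACCAAGCTGCTGAGTGGCTGCCACGCCTACATCCGCCGCGCTGGTTGCGGTTCATT-3'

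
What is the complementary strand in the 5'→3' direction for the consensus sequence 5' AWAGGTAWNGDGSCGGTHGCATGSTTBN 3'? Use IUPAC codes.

5'-NVAASCATGCDACCGSCHCNWTACCTWT-3'

Standard pairs A↔T, G↔C; ambiguity codes pair W↔W, S↔S, B↔V, D↔H, N↔N. Complement (TWTCCATWNCHCSGCCADCGTACSAAVN), then reverse for 5'→3'.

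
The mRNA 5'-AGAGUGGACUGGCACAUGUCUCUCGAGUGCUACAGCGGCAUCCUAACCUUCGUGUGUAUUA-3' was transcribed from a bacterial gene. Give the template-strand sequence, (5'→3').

5'-TAATACACACGAAGGTTAGGATGCCGCTGTAGCACTCGAGAGACATGTGCCAGTCCACTCT-3'

Replace U with T to get the coding DNA strand: AGAGTGGACTGGCACATGTCTCTCGAGTGCTACAGCGGCATCCTAACCTTCGTGTGTATTA. The template strand is its reverse complement (complement TCTCACCTGACCGTGTACAGAGAGCTCACGATGTCGCCGTAGGATTGGAAGCACACATAAT, then reverse).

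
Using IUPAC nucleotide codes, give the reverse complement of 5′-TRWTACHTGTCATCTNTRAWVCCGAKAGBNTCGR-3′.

Standard pairs A↔T, G↔C; ambiguity codes pair R↔Y, K↔M, W↔W, B↔V, H↔D, N↔N. Complement (AYWATGDACAGTAGANAYTWBGGCTMTCVNAGCY), then reverse for 5'→3'.

5'-YCGANVCTMTCGGBWTYANAGATGACADGTAWYA-3'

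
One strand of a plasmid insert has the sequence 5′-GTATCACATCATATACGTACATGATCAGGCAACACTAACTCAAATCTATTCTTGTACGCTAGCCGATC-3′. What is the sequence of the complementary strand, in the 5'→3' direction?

5'-GATCGGCTAGCGTACAAGAATAGATTTGAGTTAGTGTTGCCTGATCATGTACGTATATGATGTGATAC-3'

The complement of GTATCACATCATATACGTACATGATCAGGCAACACTAACTCAAATCTATTCTTGTACGCTAGCCGATC is CATAGTGTAGTATATGCATGTACTAGTCCGTTGTGATTGAGTTTAGATAAGAACATGCGATCGGCTAG (A↔T, G↔C). DNA strands are antiparallel, so the complementary strand runs 3'→5'; reversing gives the 5'→3' form.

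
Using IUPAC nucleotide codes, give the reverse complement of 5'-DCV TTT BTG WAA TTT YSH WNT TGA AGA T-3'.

5′-ATCTTCAANWDSRAAATTWCAVAAABGH-3′

Standard pairs A↔T, G↔C; ambiguity codes pair Y↔R, W↔W, S↔S, B↔V, D↔H, N↔N. Complement (HGBAAAVACWTTAAARSDWNAACTTCTA), then reverse for 5'→3'.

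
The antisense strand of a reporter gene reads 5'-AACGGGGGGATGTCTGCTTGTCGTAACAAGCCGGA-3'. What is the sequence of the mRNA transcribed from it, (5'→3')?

The mRNA has the sequence of the coding strand (reverse complement of the template) with T→U. Reverse complement of AACGGGGGGATGTCTGCTTGTCGTAACAAGCCGGA is TCCGGCTTGTTACGACAAGCAGACATCCCCCCGTT; then T→U.

5′-UCCGGCUUGUUACGACAAGCAGACAUCCCCCCGUU-3′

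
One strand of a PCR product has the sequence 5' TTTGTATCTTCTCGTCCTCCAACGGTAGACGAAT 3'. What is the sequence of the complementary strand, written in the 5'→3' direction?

The complement of TTTGTATCTTCTCGTCCTCCAACGGTAGACGAAT is AAACATAGAAGAGCAGGAGGTTGCCATCTGCTTA (A↔T, G↔C). DNA strands are antiparallel, so the complementary strand runs 3'→5'; reversing gives the 5'→3' form.

5′-ATTCGTCTACCGTTGGAGGACGAGAAGATACAAA-3′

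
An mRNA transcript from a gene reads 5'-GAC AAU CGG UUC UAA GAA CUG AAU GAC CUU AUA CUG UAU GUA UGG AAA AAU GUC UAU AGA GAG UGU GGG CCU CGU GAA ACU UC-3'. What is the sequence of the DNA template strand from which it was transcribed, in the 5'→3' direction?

Replace U with T to get the coding DNA strand: GACAATCGGTTCTAAGAACTGAATGACCTTATACTGTATGTATGGAAAAATGTCTATAGAGAGTGTGGGCCTCGTGAAACTTC. The template strand is its reverse complement (complement CTGTTAGCCAAGATTCTTGACTTACTGGAATATGACATACATACCTTTTTACAGATATCTCTCACACCCGGAGCACTTTGAAG, then reverse).

5'-GAAGTTTCACGAGGCCCACACTCTCTATAGACATTTTTCCATACATACAGTATAAGGTCATTCAGTTCTTAGAACCGATTGTC-3'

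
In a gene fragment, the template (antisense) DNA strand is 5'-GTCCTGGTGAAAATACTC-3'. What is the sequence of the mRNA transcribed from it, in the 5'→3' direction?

5'-GAGUAUUUUCACCAGGAC-3'

RNA polymerase reads the template 3'→5' and synthesizes mRNA 5'→3' by base-pairing (A→U, T→A, G↔C). The complement of the template is CAGGACCACTTTTATGAG; antiparallel, so 5'→3' the coding strand is GAGTATTTTCACCAGGAC. Replace T with U for the mRNA.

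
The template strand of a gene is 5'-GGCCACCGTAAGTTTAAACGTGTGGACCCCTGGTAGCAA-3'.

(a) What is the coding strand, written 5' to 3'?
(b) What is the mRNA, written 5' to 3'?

(a) 5'-TTGCTACCAGGGGTCCACACGTTTAAACTTACGGTGGCC-3'
(b) 5'-UUGCUACCAGGGGUCCACACGUUUAAACUUACGGUGGCC-3'

(a) The coding strand is the reverse complement of the template: complement CCGGTGGCATTCAAATTTGCACACCTGGGGACCATCGTT, then reverse.
(b) mRNA has the coding-strand sequence with T→U.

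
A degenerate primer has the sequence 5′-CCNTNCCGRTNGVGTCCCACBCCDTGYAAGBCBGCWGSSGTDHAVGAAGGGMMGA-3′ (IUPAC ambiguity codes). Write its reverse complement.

5'-TCKKCCCTTCBTDHACSSCWGCVGVCTTRCAHGGVGTGGGACBCNAYCGGNANGG-3'

Standard pairs A↔T, G↔C; ambiguity codes pair R↔Y, M↔K, W↔W, S↔S, B↔V, D↔H, N↔N. Complement (GGNANGGCYANCBCAGGGTGVGGHACRTTCVGVCGWCSSCAHDTBCTTCCCKKCT), then reverse for 5'→3'.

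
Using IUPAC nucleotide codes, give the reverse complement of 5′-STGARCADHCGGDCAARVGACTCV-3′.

Standard pairs A↔T, G↔C; ambiguity codes pair R↔Y, S↔S, D↔H, V↔B. Complement (SACTYGTHDGCCHGTTYBCTGAGB), then reverse for 5'→3'.

5'-BGAGTCBYTTGHCCGDHTGYTCAS-3'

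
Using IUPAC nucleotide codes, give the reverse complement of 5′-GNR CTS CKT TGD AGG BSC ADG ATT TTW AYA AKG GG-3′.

5'-CCCMTTRTWAAAATCHTGSVCCTHCAAMGSAGYNC-3'

Standard pairs A↔T, G↔C; ambiguity codes pair R↔Y, K↔M, W↔W, S↔S, B↔V, D↔H, N↔N. Complement (CNYGASGMAACHTCCVSGTHCTAAAAWTRTTMCCC), then reverse for 5'→3'.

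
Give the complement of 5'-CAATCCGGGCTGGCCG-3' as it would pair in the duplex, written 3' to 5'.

3′-GTTAGGCCCGACCGGC-5′

Base-pairing A↔T, G↔C gives the complement. The complementary strand is antiparallel, so paired with a 5'→3' strand it runs 3'→5'.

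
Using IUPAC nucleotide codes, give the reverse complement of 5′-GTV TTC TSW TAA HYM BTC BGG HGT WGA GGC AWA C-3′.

5'-GTWTGCCTCWACDCCVGAVKRDTTAWSAGAABAC-3'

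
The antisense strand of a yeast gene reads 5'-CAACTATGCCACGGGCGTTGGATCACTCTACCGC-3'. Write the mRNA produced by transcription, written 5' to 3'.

5'-GCGGUAGAGUGAUCCAACGCCCGUGGCAUAGUUG-3'

The mRNA has the sequence of the coding strand (reverse complement of the template) with T→U. Reverse complement of CAACTATGCCACGGGCGTTGGATCACTCTACCGC is GCGGTAGAGTGATCCAACGCCCGTGGCATAGTTG; then T→U.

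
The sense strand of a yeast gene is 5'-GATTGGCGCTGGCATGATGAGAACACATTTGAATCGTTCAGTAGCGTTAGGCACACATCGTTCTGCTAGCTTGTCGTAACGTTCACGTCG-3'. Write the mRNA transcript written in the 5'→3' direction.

5′-GAUUGGCGCUGGCAUGAUGAGAACACAUUUGAAUCGUUCAGUAGCGUUAGGCACACAUCGUUCUGCUAGCUUGUCGUAACGUUCACGUCG-3′

mRNA has the coding-strand sequence with U in place of T.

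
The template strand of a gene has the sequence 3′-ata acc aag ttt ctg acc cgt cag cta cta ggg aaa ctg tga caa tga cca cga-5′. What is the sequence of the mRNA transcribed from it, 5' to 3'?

5′-UAUUGGUUCAAAGACUGGGCAGUCGAUGAUCCCUUUGACACUGUUACUGGUGCU-3′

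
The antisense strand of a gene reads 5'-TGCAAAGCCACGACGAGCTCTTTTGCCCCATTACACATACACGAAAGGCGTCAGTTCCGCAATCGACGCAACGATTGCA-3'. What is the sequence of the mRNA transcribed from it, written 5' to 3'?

The mRNA has the sequence of the coding strand (reverse complement of the template) with T→U. Reverse complement of TGCAAAGCCACGACGAGCTCTTTTGCCCCATTACACATACACGAAAGGCGTCAGTTCCGCAATCGACGCAACGATTGCA is TGCAATCGTTGCGTCGATTGCGGAACTGACGCCTTTCGTGTATGTGTAATGGGGCAAAAGAGCTCGTCGTGGCTTTGCA; then T→U.

5'-UGCAAUCGUUGCGUCGAUUGCGGAACUGACGCCUUUCGUGUAUGUGUAAUGGGGCAAAAGAGCUCGUCGUGGCUUUGCA-3'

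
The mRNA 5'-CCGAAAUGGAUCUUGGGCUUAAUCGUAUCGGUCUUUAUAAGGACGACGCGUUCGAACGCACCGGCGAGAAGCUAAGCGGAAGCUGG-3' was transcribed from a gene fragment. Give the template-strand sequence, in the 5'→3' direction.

Replace U with T to get the coding DNA strand: CCGAAATGGATCTTGGGCTTAATCGTATCGGTCTTTATAAGGACGACGCGTTCGAACGCACCGGCGAGAAGCTAAGCGGAAGCTGG. The template strand is its reverse complement (complement GGCTTTACCTAGAACCCGAATTAGCATAGCCAGAAATATTCCTGCTGCGCAAGCTTGCGTGGCCGCTCTTCGATTCGCCTTCGACC, then reverse).

5'-CCAGCTTCCGCTTAGCTTCTCGCCGGTGCGTTCGAACGCGTCGTCCTTATAAAGACCGATACGATTAAGCCCAAGATCCATTTCGG-3'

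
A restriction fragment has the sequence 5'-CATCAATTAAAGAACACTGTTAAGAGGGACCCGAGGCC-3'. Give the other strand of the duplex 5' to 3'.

5'-GGCCTCGGGTCCCTCTTAACAGTGTTCTTTAATTGATG-3'

The complement of CATCAATTAAAGAACACTGTTAAGAGGGACCCGAGGCC is GTAGTTAATTTCTTGTGACAATTCTCCCTGGGCTCCGG (A↔T, G↔C). DNA strands are antiparallel, so the complementary strand runs 3'→5'; reversing gives the 5'→3' form.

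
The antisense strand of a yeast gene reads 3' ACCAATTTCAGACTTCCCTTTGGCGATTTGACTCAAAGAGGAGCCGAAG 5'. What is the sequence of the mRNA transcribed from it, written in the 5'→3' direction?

Reading the template 3'→5' as shown, RNA polymerase pairs each base (A→U, T→A, G↔C) to build mRNA 5'→3' directly.

5'-UGGUUAAAGUCUGAAGGGAAACCGCUAAACUGAGUUUCUCCUCGGCUUC-3'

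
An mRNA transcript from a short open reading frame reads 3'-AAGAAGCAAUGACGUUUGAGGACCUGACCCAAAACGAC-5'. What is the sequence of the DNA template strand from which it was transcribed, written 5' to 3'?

Written 5'→3' the mRNA is CAGCAAAACCCAGUCCAGGAGUUUGCAGUAACGAAGAA, so the coding DNA strand is CAGCAAAACCCAGTCCAGGAGTTTGCAGTAACGAAGAA. The template is its reverse complement.

5'-TTCTTCGTTACTGCAAACTCCTGGACTGGGTTTTGCTG-3'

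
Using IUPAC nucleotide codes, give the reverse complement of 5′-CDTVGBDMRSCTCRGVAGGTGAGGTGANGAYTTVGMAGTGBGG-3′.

Standard pairs A↔T, G↔C; ambiguity codes pair R↔Y, M↔K, S↔S, B↔V, D↔H, N↔N. Complement (GHABCVHKYSGAGYCBTCCACTCCACTNCTRAABCKTCACVCC), then reverse for 5'→3'.

5'-CCVCACTKCBAARTCNTCACCTCACCTBCYGAGSYKHVCBAHG-3'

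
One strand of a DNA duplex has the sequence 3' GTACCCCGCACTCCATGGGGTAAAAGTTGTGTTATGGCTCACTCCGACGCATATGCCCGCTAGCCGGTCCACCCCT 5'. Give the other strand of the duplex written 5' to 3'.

The strand is given 3'→5', so its complement runs 5'→3' in the same left-to-right order: pair each base A↔T, G↔C.

5'-CATGGGGCGTGAGGTACCCCATTTTCAACACAATACCGAGTGAGGCTGCGTATACGGGCGATCGGCCAGGTGGGGA-3'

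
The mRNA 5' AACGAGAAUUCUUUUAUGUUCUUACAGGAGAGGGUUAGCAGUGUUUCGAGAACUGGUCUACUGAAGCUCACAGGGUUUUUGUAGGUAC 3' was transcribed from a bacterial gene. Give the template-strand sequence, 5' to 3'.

Replace U with T to get the coding DNA strand: AACGAGAATTCTTTTATGTTCTTACAGGAGAGGGTTAGCAGTGTTTCGAGAACTGGTCTACTGAAGCTCACAGGGTTTTTGTAGGTAC. The template strand is its reverse complement (complement TTGCTCTTAAGAAAATACAAGAATGTCCTCTCCCAATCGTCACAAAGCTCTTGACCAGATGACTTCGAGTGTCCCAAAAACATCCATG, then reverse).

5′-GTACCTACAAAAACCCTGTGAGCTTCAGTAGACCAGTTCTCGAAACACTGCTAACCCTCTCCTGTAAGAACATAAAAGAATTCTCGTT-3′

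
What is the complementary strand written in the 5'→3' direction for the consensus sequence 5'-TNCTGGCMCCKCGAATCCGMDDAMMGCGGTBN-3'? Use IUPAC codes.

Standard pairs A↔T, G↔C; ambiguity codes pair M↔K, B↔V, D↔H, N↔N. Complement (ANGACCGKGGMGCTTAGGCKHHTKKCGCCAVN), then reverse for 5'→3'.

5'-NVACCGCKKTHHKCGGATTCGMGGKGCCAGNA-3'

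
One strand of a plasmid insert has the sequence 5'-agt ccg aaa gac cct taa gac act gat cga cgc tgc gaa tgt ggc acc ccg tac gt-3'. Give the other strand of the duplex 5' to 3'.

The complement of AGTCCGAAAGACCCTTAAGACACTGATCGACGCTGCGAATGTGGCACCCCGTACGT is TCAGGCTTTCTGGGAATTCTGTGACTAGCTGCGACGCTTACACCGTGGGGCATGCA (A↔T, G↔C). DNA strands are antiparallel, so the complementary strand runs 3'→5'; reversing gives the 5'→3' form.

5′-ACGTACGGGGTGCCACATTCGCAGCGTCGATCAGTGTCTTAAGGGTCTTTCGGACT-3′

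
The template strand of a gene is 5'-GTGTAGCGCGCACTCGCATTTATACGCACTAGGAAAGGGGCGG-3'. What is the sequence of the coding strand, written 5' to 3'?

5′-CCGCCCCTTTCCTAGTGCGTATAAATGCGAGTGCGCGCTACAC-3′

The coding strand is complementary and antiparallel to the template: take the complement (A↔T, G↔C) and reverse.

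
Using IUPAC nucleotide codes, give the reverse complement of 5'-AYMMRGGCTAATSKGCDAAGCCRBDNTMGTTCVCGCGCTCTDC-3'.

5'-GHAGAGCGCGBGAACKANHVYGGCTTHGCMSATTAGCCYKKRT-3'

Standard pairs A↔T, G↔C; ambiguity codes pair R↔Y, M↔K, S↔S, B↔V, D↔H, N↔N. Complement (TRKKYCCGATTASMCGHTTCGGYVHNAKCAAGBGCGCGAGAHG), then reverse for 5'→3'.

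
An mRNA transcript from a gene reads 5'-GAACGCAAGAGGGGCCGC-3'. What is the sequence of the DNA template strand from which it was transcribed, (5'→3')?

5′-GCGGCCCCTCTTGCGTTC-3′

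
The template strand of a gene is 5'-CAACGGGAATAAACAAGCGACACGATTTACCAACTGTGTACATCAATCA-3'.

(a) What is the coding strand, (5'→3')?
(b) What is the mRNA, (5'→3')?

(a) 5'-TGATTGATGTACACAGTTGGTAAATCGTGTCGCTTGTTTATTCCCGTTG-3'
(b) 5′-UGAUUGAUGUACACAGUUGGUAAAUCGUGUCGCUUGUUUAUUCCCGUUG-3′

(a) The coding strand is the reverse complement of the template: complement GTTGCCCTTATTTGTTCGCTGTGCTAAATGGTTGACACATGTAGTTAGT, then reverse.
(b) mRNA has the coding-strand sequence with T→U.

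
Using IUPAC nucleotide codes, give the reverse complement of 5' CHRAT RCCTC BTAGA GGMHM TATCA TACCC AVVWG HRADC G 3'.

Standard pairs A↔T, G↔C; ambiguity codes pair R↔Y, M↔K, W↔W, B↔V, D↔H. Complement (GDYTAYGGAGVATCTCCKDKATAGTATGGGTBBWCDYTHGC), then reverse for 5'→3'.

5'-CGHTYDCWBBTGGGTATGATAKDKCCTCTAVGAGGYATYDG-3'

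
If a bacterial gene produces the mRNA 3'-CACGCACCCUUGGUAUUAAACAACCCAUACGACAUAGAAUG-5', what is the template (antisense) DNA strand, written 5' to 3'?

5'-GTGCGTGGGAACCATAATTTGTTGGGTATGCTGTATCTTAC-3'

Written 5'→3' the mRNA is GUAAGAUACAGCAUACCCAACAAAUUAUGGUUCCCACGCAC, so the coding DNA strand is GTAAGATACAGCATACCCAACAAATTATGGTTCCCACGCAC. The template is its reverse complement.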